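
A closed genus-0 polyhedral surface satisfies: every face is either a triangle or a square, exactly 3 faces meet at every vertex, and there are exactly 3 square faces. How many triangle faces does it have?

Let x be the number of triangles; then F = 3 + x.
Edge–face incidences: 2E = 4·3 + 3·x = 12 + 3x.
Every vertex has degree 3, so 3V = 2E.
Euler: V − E + F = 2 ⇒ (2E)/3 − E + (3 + x) = 2.
Multiply by 6: 2·(2E) − 3·(2E) + 6·(3 + x) = 12, i.e. 18 + 6x − (12 + 3x) = 12.
Collecting terms: 3x + 6 = 12, so 3x = 6, so x = 2.
Then 2E = 12 + 3·2 = 18, so E = 9, V = 2E/3 = 6, F = 3 + 2 = 5.

2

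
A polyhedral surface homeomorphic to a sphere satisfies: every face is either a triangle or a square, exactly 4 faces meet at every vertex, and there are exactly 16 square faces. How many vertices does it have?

Let x be the number of triangles; then F = 16 + x.
Edge–face incidences: 2E = 4·16 + 3·x = 64 + 3x.
Every vertex has degree 4, so 4V = 2E.
Euler: V − E + F = 2 ⇒ (2E)/4 − E + (16 + x) = 2.
Multiply by 8: 2·(2E) − 4·(2E) + 8·(16 + x) = 16, i.e. 128 + 8x − 2·(64 + 3x) = 16.
Collecting terms: 2x = 16, so x = 8.
Then 2E = 64 + 3·8 = 88, so E = 44, V = 2E/4 = 22, F = 16 + 8 = 24.

22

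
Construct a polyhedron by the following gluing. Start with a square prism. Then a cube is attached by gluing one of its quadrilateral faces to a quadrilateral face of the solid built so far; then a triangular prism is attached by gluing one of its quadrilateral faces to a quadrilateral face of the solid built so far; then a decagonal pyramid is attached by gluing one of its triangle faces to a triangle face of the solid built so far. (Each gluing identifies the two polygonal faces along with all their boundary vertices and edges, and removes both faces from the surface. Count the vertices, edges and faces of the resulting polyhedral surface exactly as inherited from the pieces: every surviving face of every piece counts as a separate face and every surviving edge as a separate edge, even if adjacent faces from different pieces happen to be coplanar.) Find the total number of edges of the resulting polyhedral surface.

42

A square prism: V=8, E=12, F=6.
Attach a cube (V=8, E=12, F=6) along a 4-gon: merge 4 vertices and 4 edges, delete both glued faces → V=12, E=20, F=10.
Attach a triangular prism (V=6, E=9, F=5) along a 4-gon: merge 4 vertices and 4 edges, delete both glued faces → V=14, E=25, F=13.
Attach a decagonal pyramid (V=11, E=20, F=11) along a 3-gon: merge 3 vertices and 3 edges, delete both glued faces → V=22, E=42, F=22.
Check: V − E + F = 22 − 42 + 22 = 2.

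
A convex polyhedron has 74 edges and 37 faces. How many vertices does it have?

Here V − E + F = 2.
V = 2 + E − F = 2 + 74 − 37 = 39.

39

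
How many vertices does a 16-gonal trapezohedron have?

The n-trapezohedron (dual of the n-antiprism) has V = 2·16 + 2 = 34, E = 4·16 = 64, F = 2·16 = 32.
Check: V − E + F = 34 − 64 + 32 = 2.

34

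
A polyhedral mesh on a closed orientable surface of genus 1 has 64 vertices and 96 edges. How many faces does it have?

For a closed orientable surface of genus 1, χ = 2 − 2·1 = 0.
F = 0 − V + E = 0 − 64 + 96 = 32.

32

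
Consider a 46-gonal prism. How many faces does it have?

48

A prism on an n-gon has two n-gon bases and n rectangular sides: V = 2·46 = 92, E = 3·46 = 138, F = 46 + 2 = 48.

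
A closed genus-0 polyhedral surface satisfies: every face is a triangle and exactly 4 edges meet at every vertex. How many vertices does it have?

6

Each face has 3 edges and each edge borders two faces, so 2E = 3F.
Each vertex has degree 4, so 4V = 2E and hence V = 3F/4.
Euler: V − E + F = 2 ⇒ (3F/4) − (3F/2) + F = 2.
Multiply by 8: (6 − 12 + 8)F = 16, i.e. 2F = 16.
So F = 8, E = 3·8/2 = 12, V = 3·8/4 = 6.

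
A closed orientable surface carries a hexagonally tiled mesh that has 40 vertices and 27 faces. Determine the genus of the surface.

Every face is a hexagon, so 2E = 6·27 = 162, giving E = 81.
χ = V − E + F = 40 − 81 + 27 = -14.
For a closed orientable surface χ = 2 − 2g, so g = (2 − (-14))/2 = 8.

8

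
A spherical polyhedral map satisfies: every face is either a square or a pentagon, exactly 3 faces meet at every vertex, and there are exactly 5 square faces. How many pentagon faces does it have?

Let x be the number of pentagons; then F = 5 + x.
Edge–face incidences: 2E = 4·5 + 5·x = 20 + 5x.
Every vertex has degree 3, so 3V = 2E.
Euler: V − E + F = 2 ⇒ (2E)/3 − E + (5 + x) = 2.
Multiply by 6: 2·(2E) − 3·(2E) + 6·(5 + x) = 12, i.e. 30 + 6x − (20 + 5x) = 12.
Collecting terms: x + 10 = 12, so x = 2.
Then 2E = 20 + 5·2 = 30, so E = 15, V = 2E/3 = 10, F = 5 + 2 = 7.

2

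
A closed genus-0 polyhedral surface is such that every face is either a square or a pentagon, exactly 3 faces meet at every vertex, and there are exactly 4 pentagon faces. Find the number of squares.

Let x be the number of squares; then F = 4 + x.
Edge–face incidences: 2E = 5·4 + 4·x = 20 + 4x.
Every vertex has degree 3, so 3V = 2E.
Euler: V − E + F = 2 ⇒ (2E)/3 − E + (4 + x) = 2.
Multiply by 6: 2·(2E) − 3·(2E) + 6·(4 + x) = 12, i.e. 24 + 6x − (20 + 4x) = 12.
Collecting terms: 2x + 4 = 12, so 2x = 8, so x = 4.
Then 2E = 20 + 4·4 = 36, so E = 18, V = 2E/3 = 12, F = 4 + 4 = 8.

4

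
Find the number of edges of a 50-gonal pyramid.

100

A pyramid on an n-gon base has one n-gon and n triangles: V = 50 + 1 = 51, E = 2·50 = 100, F = 50 + 1 = 51.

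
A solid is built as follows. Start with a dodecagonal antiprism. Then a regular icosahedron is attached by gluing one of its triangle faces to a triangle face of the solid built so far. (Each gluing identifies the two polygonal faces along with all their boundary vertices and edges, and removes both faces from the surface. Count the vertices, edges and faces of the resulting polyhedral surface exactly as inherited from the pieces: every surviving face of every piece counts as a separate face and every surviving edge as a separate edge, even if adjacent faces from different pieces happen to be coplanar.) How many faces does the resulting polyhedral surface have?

A dodecagonal antiprism: V=24, E=48, F=26.
Attach a regular icosahedron (V=12, E=30, F=20) along a 3-gon: merge 3 vertices and 3 edges, delete both glued faces → V=33, E=75, F=44.
Check: V − E + F = 33 − 75 + 44 = 2.

44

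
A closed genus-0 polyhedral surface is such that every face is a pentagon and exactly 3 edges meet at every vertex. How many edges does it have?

30

Each face has 5 edges and each edge borders two faces, so 2E = 5F.
Each vertex has degree 3, so 3V = 2E and hence V = 5F/3.
Euler: V − E + F = 2 ⇒ (5F/3) − (5F/2) + F = 2.
Multiply by 6: (10 − 15 + 6)F = 12, i.e. 1F = 12.
So F = 12, E = 5·12/2 = 30, V = 5·12/3 = 20.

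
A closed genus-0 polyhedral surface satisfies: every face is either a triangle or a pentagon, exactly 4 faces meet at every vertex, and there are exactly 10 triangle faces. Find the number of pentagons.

Let x be the number of pentagons; then F = 10 + x.
Edge–face incidences: 2E = 3·10 + 5·x = 30 + 5x.
Every vertex has degree 4, so 4V = 2E.
Euler: V − E + F = 2 ⇒ (2E)/4 − E + (10 + x) = 2.
Multiply by 8: 2·(2E) − 4·(2E) + 8·(10 + x) = 16, i.e. 80 + 8x − 2·(30 + 5x) = 16.
Collecting terms: −2x + 20 = 16, so −2x = −4, so x = 2.
Then 2E = 30 + 5·2 = 40, so E = 20, V = 2E/4 = 10, F = 10 + 2 = 12.

2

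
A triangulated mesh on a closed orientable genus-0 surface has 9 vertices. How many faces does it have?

14

χ = 2 − 2·0 = 2, and every face is a triangle so 3F = 2E.
V − E + F = 2 with E = 3F/2 gives 9 − (3/2 − 1)·F = 2, so F = 14 and E = 21.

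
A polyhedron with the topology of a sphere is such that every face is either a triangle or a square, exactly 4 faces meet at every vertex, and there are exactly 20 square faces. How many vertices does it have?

Let x be the number of triangles; then F = 20 + x.
Edge–face incidences: 2E = 4·20 + 3·x = 80 + 3x.
Every vertex has degree 4, so 4V = 2E.
Euler: V − E + F = 2 ⇒ (2E)/4 − E + (20 + x) = 2.
Multiply by 8: 2·(2E) − 4·(2E) + 8·(20 + x) = 16, i.e. 160 + 8x − 2·(80 + 3x) = 16.
Collecting terms: 2x = 16, so x = 8.
Then 2E = 80 + 3·8 = 104, so E = 52, V = 2E/4 = 26, F = 20 + 8 = 28.

26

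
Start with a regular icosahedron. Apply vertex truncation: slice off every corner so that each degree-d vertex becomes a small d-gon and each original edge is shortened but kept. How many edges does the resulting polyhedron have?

The base solid has V = 12, E = 30, F = 20.
Truncation replaces each original edge-end by a new vertex, so V′ = 2E = 60.
Each original edge survives, and each old vertex of degree d contributes d new edges; summing degrees gives Σd = 2E, so E′ = E + 2E = 3E = 90.
Each original face survives and each original vertex becomes one new face: F′ = F + V = 32.

90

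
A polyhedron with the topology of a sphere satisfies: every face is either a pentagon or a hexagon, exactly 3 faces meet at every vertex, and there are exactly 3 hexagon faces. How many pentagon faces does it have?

12

Let x be the number of pentagons; then F = 3 + x.
Edge–face incidences: 2E = 6·3 + 5·x = 18 + 5x.
Every vertex has degree 3, so 3V = 2E.
Euler: V − E + F = 2 ⇒ (2E)/3 − E + (3 + x) = 2.
Multiply by 6: 2·(2E) − 3·(2E) + 6·(3 + x) = 12, i.e. 18 + 6x − (18 + 5x) = 12.
Collecting terms: x = 12.
Then 2E = 18 + 5·12 = 78, so E = 39, V = 2E/3 = 26, F = 3 + 12 = 15.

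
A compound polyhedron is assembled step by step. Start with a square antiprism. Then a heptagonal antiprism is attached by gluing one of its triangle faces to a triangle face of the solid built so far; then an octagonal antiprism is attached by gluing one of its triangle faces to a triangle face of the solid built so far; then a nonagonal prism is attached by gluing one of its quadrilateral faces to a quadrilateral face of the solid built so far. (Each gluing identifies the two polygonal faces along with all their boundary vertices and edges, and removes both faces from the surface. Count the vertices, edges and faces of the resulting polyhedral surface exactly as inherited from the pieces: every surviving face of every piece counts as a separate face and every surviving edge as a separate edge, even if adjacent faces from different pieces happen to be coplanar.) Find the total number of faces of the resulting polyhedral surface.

49

A square antiprism: V=8, E=16, F=10.
Attach a heptagonal antiprism (V=14, E=28, F=16) along a 3-gon: merge 3 vertices and 3 edges, delete both glued faces → V=19, E=41, F=24.
Attach an octagonal antiprism (V=16, E=32, F=18) along a 3-gon: merge 3 vertices and 3 edges, delete both glued faces → V=32, E=70, F=40.
Attach a nonagonal prism (V=18, E=27, F=11) along a 4-gon: merge 4 vertices and 4 edges, delete both glued faces → V=46, E=93, F=49.
Check: V − E + F = 46 − 93 + 49 = 2.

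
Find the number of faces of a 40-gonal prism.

A prism on an n-gon has two n-gon bases and n rectangular sides: V = 2·40 = 80, E = 3·40 = 120, F = 40 + 2 = 42.

42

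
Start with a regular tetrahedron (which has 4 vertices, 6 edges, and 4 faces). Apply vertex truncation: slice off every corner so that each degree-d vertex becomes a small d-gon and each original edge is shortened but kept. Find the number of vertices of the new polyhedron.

Truncation replaces each original edge-end by a new vertex, so V′ = 2E = 12.
Each original edge survives, and each old vertex of degree d contributes d new edges; summing degrees gives Σd = 2E, so E′ = E + 2E = 3E = 18.
Each original face survives and each original vertex becomes one new face: F′ = F + V = 8.

12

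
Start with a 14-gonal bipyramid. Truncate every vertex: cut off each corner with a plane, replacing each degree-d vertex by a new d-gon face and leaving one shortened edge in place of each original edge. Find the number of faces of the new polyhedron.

The base solid has V = 16, E = 42, F = 28.
Truncation replaces each original edge-end by a new vertex, so V′ = 2E = 84.
Each original edge survives, and each old vertex of degree d contributes d new edges; summing degrees gives Σd = 2E, so E′ = E + 2E = 3E = 126.
Each original face survives and each original vertex becomes one new face: F′ = F + V = 44.

44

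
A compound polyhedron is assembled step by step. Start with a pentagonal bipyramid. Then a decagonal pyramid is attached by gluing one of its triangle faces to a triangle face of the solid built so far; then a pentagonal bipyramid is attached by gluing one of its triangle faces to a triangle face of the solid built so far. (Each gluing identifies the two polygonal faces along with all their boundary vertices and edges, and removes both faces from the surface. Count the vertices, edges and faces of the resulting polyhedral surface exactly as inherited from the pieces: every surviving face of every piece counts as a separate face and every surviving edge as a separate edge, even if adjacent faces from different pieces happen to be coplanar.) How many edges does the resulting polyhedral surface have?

A pentagonal bipyramid: V=7, E=15, F=10.
Attach a decagonal pyramid (V=11, E=20, F=11) along a 3-gon: merge 3 vertices and 3 edges, delete both glued faces → V=15, E=32, F=19.
Attach a pentagonal bipyramid (V=7, E=15, F=10) along a 3-gon: merge 3 vertices and 3 edges, delete both glued faces → V=19, E=44, F=27.
Check: V − E + F = 19 − 44 + 27 = 2.

44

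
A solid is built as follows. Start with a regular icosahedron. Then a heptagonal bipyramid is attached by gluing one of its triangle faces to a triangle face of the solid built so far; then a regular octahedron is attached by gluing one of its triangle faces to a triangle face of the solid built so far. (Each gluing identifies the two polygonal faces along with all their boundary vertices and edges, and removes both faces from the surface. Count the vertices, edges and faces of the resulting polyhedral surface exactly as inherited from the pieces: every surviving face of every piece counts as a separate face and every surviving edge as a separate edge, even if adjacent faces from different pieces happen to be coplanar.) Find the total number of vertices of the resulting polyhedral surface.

A regular icosahedron: V=12, E=30, F=20.
Attach a heptagonal bipyramid (V=9, E=21, F=14) along a 3-gon: merge 3 vertices and 3 edges, delete both glued faces → V=18, E=48, F=32.
Attach a regular octahedron (V=6, E=12, F=8) along a 3-gon: merge 3 vertices and 3 edges, delete both glued faces → V=21, E=57, F=38.
Check: V − E + F = 21 − 57 + 38 = 2.

21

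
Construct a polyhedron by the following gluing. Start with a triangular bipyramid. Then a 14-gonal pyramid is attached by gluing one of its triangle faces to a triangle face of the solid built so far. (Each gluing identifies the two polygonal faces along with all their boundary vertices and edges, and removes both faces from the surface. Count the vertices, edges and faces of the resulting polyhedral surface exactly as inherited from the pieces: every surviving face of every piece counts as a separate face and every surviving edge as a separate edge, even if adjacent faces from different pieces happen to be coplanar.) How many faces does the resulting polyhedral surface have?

19

A triangular bipyramid: V=5, E=9, F=6.
Attach a 14-gonal pyramid (V=15, E=28, F=15) along a 3-gon: merge 3 vertices and 3 edges, delete both glued faces → V=17, E=34, F=19.
Check: V − E + F = 17 − 34 + 19 = 2.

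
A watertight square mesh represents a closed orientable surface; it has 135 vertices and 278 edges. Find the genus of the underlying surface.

Every face is a square and each edge borders two faces, so 4F = 2·278, giving F = 139.
χ = V − E + F = 135 − 278 + 139 = -4.
For a closed orientable surface χ = 2 − 2g, so g = (2 − (-4))/2 = 3.

3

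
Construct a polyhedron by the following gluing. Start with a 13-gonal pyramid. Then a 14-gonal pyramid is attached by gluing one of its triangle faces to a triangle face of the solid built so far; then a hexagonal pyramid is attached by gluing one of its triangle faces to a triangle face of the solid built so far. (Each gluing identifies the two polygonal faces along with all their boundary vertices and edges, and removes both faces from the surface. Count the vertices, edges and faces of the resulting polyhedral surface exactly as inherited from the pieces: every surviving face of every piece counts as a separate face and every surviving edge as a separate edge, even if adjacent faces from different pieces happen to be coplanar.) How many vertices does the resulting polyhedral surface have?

30

A 13-gonal pyramid: V=14, E=26, F=14.
Attach a 14-gonal pyramid (V=15, E=28, F=15) along a 3-gon: merge 3 vertices and 3 edges, delete both glued faces → V=26, E=51, F=27.
Attach a hexagonal pyramid (V=7, E=12, F=7) along a 3-gon: merge 3 vertices and 3 edges, delete both glued faces → V=30, E=60, F=32.
Check: V − E + F = 30 − 60 + 32 = 2.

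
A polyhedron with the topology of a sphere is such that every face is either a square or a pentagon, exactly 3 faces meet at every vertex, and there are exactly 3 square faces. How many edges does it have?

21

Let x be the number of pentagons; then F = 3 + x.
Edge–face incidences: 2E = 4·3 + 5·x = 12 + 5x.
Every vertex has degree 3, so 3V = 2E.
Euler: V − E + F = 2 ⇒ (2E)/3 − E + (3 + x) = 2.
Multiply by 6: 2·(2E) − 3·(2E) + 6·(3 + x) = 12, i.e. 18 + 6x − (12 + 5x) = 12.
Collecting terms: x + 6 = 12, so x = 6.
Then 2E = 12 + 5·6 = 42, so E = 21, V = 2E/3 = 14, F = 3 + 6 = 9.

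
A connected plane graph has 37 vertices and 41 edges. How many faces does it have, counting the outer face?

Euler's formula for a connected plane graph: V − E + F = 2, so F = 2 − 37 + 41 = 6.

6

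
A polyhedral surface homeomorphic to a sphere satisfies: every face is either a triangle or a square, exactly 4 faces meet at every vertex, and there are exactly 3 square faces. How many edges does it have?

18

Let x be the number of triangles; then F = 3 + x.
Edge–face incidences: 2E = 4·3 + 3·x = 12 + 3x.
Every vertex has degree 4, so 4V = 2E.
Euler: V − E + F = 2 ⇒ (2E)/4 − E + (3 + x) = 2.
Multiply by 8: 2·(2E) − 4·(2E) + 8·(3 + x) = 16, i.e. 24 + 8x − 2·(12 + 3x) = 16.
Collecting terms: 2x = 16, so x = 8.
Then 2E = 12 + 3·8 = 36, so E = 18, V = 2E/4 = 9, F = 3 + 8 = 11.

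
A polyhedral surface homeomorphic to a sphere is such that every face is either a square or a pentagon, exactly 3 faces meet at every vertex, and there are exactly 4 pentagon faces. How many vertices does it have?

Let x be the number of squares; then F = 4 + x.
Edge–face incidences: 2E = 5·4 + 4·x = 20 + 4x.
Every vertex has degree 3, so 3V = 2E.
Euler: V − E + F = 2 ⇒ (2E)/3 − E + (4 + x) = 2.
Multiply by 6: 2·(2E) − 3·(2E) + 6·(4 + x) = 12, i.e. 24 + 6x − (20 + 4x) = 12.
Collecting terms: 2x + 4 = 12, so 2x = 8, so x = 4.
Then 2E = 20 + 4·4 = 36, so E = 18, V = 2E/3 = 12, F = 4 + 4 = 8.

12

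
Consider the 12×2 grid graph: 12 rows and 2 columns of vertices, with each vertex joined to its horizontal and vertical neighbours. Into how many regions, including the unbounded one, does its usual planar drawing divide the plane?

The grid has V = 12·2 = 24 vertices and E = 12·1 + 2·11 = 34 edges.
F = 2 − V + E = 2 − 24 + 34 = 12.

12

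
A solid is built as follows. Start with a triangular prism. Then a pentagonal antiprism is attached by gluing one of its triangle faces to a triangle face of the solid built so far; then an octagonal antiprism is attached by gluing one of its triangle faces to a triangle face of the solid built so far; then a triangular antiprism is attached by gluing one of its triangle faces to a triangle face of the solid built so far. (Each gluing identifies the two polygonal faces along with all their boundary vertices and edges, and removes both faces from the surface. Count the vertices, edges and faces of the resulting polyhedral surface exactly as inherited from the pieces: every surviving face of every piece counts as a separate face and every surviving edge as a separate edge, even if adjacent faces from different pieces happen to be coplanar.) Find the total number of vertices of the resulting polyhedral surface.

A triangular prism: V=6, E=9, F=5.
Attach a pentagonal antiprism (V=10, E=20, F=12) along a 3-gon: merge 3 vertices and 3 edges, delete both glued faces → V=13, E=26, F=15.
Attach an octagonal antiprism (V=16, E=32, F=18) along a 3-gon: merge 3 vertices and 3 edges, delete both glued faces → V=26, E=55, F=31.
Attach a triangular antiprism (V=6, E=12, F=8) along a 3-gon: merge 3 vertices and 3 edges, delete both glued faces → V=29, E=64, F=37.
Check: V − E + F = 29 − 64 + 37 = 2.

29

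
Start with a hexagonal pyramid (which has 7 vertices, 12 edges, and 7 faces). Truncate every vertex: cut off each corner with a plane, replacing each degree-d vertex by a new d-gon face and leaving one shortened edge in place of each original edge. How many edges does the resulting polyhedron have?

36

Truncation replaces each original edge-end by a new vertex, so V′ = 2E = 24.
Each original edge survives, and each old vertex of degree d contributes d new edges; summing degrees gives Σd = 2E, so E′ = E + 2E = 3E = 36.
Each original face survives and each original vertex becomes one new face: F′ = F + V = 14.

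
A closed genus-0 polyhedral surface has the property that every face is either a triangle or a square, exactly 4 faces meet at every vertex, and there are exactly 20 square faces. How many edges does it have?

Let x be the number of triangles; then F = 20 + x.
Edge–face incidences: 2E = 4·20 + 3·x = 80 + 3x.
Every vertex has degree 4, so 4V = 2E.
Euler: V − E + F = 2 ⇒ (2E)/4 − E + (20 + x) = 2.
Multiply by 8: 2·(2E) − 4·(2E) + 8·(20 + x) = 16, i.e. 160 + 8x − 2·(80 + 3x) = 16.
Collecting terms: 2x = 16, so x = 8.
Then 2E = 80 + 3·8 = 104, so E = 52, V = 2E/4 = 26, F = 20 + 8 = 28.

52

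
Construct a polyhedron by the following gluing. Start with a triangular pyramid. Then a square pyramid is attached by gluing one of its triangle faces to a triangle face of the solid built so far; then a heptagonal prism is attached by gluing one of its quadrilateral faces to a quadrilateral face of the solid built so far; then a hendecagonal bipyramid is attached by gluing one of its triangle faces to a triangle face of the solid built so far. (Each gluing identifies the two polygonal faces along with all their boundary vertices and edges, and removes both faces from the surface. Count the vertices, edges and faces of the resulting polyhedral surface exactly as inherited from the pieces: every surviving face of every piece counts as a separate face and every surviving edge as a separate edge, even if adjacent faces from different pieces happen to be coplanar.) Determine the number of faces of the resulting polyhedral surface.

A triangular pyramid: V=4, E=6, F=4.
Attach a square pyramid (V=5, E=8, F=5) along a 3-gon: merge 3 vertices and 3 edges, delete both glued faces → V=6, E=11, F=7.
Attach a heptagonal prism (V=14, E=21, F=9) along a 4-gon: merge 4 vertices and 4 edges, delete both glued faces → V=16, E=28, F=14.
Attach a hendecagonal bipyramid (V=13, E=33, F=22) along a 3-gon: merge 3 vertices and 3 edges, delete both glued faces → V=26, E=58, F=34.
Check: V − E + F = 26 − 58 + 34 = 2.

34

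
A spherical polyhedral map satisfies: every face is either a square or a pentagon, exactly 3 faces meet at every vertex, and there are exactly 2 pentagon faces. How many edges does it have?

Let x be the number of squares; then F = 2 + x.
Edge–face incidences: 2E = 5·2 + 4·x = 10 + 4x.
Every vertex has degree 3, so 3V = 2E.
Euler: V − E + F = 2 ⇒ (2E)/3 − E + (2 + x) = 2.
Multiply by 6: 2·(2E) − 3·(2E) + 6·(2 + x) = 12, i.e. 12 + 6x − (10 + 4x) = 12.
Collecting terms: 2x + 2 = 12, so 2x = 10, so x = 5.
Then 2E = 10 + 4·5 = 30, so E = 15, V = 2E/3 = 10, F = 2 + 5 = 7.

15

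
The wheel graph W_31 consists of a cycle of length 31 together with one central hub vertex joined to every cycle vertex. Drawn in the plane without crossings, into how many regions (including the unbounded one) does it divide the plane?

32

W_31 has V = 31 + 1 = 32 vertices and E = 2·31 = 62 edges.
By Euler's formula F = 2 − V + E = 2 − 32 + 62 = 32.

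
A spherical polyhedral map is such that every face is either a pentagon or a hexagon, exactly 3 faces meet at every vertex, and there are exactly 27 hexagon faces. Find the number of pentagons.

12

Let x be the number of pentagons; then F = 27 + x.
Edge–face incidences: 2E = 6·27 + 5·x = 162 + 5x.
Every vertex has degree 3, so 3V = 2E.
Euler: V − E + F = 2 ⇒ (2E)/3 − E + (27 + x) = 2.
Multiply by 6: 2·(2E) − 3·(2E) + 6·(27 + x) = 12, i.e. 162 + 6x − (162 + 5x) = 12.
Collecting terms: x = 12.
Then 2E = 162 + 5·12 = 222, so E = 111, V = 2E/3 = 74, F = 27 + 12 = 39.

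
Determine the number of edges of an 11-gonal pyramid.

22

A pyramid on an n-gon base has one n-gon and n triangles: V = 11 + 1 = 12, E = 2·11 = 22, F = 11 + 1 = 12.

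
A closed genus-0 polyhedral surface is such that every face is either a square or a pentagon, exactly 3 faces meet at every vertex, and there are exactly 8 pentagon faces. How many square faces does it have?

Let x be the number of squares; then F = 8 + x.
Edge–face incidences: 2E = 5·8 + 4·x = 40 + 4x.
Every vertex has degree 3, so 3V = 2E.
Euler: V − E + F = 2 ⇒ (2E)/3 − E + (8 + x) = 2.
Multiply by 6: 2·(2E) − 3·(2E) + 6·(8 + x) = 12, i.e. 48 + 6x − (40 + 4x) = 12.
Collecting terms: 2x + 8 = 12, so 2x = 4, so x = 2.
Then 2E = 40 + 4·2 = 48, so E = 24, V = 2E/3 = 16, F = 8 + 2 = 10.

2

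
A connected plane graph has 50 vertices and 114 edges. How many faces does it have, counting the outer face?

Euler's formula for a connected plane graph: V − E + F = 2, so F = 2 − 50 + 114 = 66.

66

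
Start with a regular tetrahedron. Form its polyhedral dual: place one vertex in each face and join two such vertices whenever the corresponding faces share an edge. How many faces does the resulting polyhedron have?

4

The base solid has V = 4, E = 6, F = 4.
The dual swaps V and F and preserves E: V′ = F = 4, E′ = E = 6, F′ = V = 4.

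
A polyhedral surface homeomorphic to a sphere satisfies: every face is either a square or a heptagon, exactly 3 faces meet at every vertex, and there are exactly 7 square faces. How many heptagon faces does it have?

Let x be the number of heptagons; then F = 7 + x.
Edge–face incidences: 2E = 4·7 + 7·x = 28 + 7x.
Every vertex has degree 3, so 3V = 2E.
Euler: V − E + F = 2 ⇒ (2E)/3 − E + (7 + x) = 2.
Multiply by 6: 2·(2E) − 3·(2E) + 6·(7 + x) = 12, i.e. 42 + 6x − (28 + 7x) = 12.
Collecting terms: −x + 14 = 12, so −x = −2, so x = 2.
Then 2E = 28 + 7·2 = 42, so E = 21, V = 2E/3 = 14, F = 7 + 2 = 9.

2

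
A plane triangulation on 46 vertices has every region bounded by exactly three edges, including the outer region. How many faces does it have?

In a plane triangulation 3F = 2E and V − E + F = 2, so F = 2V − 4 = 2·46 − 4 = 88.

88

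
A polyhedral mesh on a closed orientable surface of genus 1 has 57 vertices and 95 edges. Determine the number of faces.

38

For a closed orientable surface of genus 1, χ = 2 − 2·1 = 0.
F = 0 − V + E = 0 − 57 + 95 = 38.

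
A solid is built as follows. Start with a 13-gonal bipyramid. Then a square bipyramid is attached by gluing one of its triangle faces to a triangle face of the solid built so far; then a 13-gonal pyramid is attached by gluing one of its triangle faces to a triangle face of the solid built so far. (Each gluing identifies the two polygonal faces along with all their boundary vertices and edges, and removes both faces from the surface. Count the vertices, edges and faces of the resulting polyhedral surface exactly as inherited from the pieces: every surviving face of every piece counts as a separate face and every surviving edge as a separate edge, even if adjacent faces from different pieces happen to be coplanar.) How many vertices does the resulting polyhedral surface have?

A 13-gonal bipyramid: V=15, E=39, F=26.
Attach a square bipyramid (V=6, E=12, F=8) along a 3-gon: merge 3 vertices and 3 edges, delete both glued faces → V=18, E=48, F=32.
Attach a 13-gonal pyramid (V=14, E=26, F=14) along a 3-gon: merge 3 vertices and 3 edges, delete both glued faces → V=29, E=71, F=44.
Check: V − E + F = 29 − 71 + 44 = 2.

29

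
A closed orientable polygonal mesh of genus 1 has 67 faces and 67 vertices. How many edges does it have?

For a closed orientable surface of genus 1, χ = 2 − 2·1 = 0.
E = V + F − (0) = 67 + 67 − (0) = 134.

134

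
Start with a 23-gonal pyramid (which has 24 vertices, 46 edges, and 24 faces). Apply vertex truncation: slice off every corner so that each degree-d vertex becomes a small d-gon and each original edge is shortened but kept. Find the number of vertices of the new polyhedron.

Truncation replaces each original edge-end by a new vertex, so V′ = 2E = 92.
Each original edge survives, and each old vertex of degree d contributes d new edges; summing degrees gives Σd = 2E, so E′ = E + 2E = 3E = 138.
Each original face survives and each original vertex becomes one new face: F′ = F + V = 48.

92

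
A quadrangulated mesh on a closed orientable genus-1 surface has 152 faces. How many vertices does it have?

χ = 2 − 2·1 = 0, and every face is a square so 4F = 2E.
E = 4·152/2 = 304. Then V = 0 + E − F = 0 + 304 − 152 = 152.

152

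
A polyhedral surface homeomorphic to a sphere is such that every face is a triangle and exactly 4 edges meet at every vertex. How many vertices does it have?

6

Each face has 3 edges and each edge borders two faces, so 2E = 3F.
Each vertex has degree 4, so 4V = 2E and hence V = 3F/4.
Euler: V − E + F = 2 ⇒ (3F/4) − (3F/2) + F = 2.
Multiply by 8: (6 − 12 + 8)F = 16, i.e. 2F = 16.
So F = 8, E = 3·8/2 = 12, V = 3·8/4 = 6.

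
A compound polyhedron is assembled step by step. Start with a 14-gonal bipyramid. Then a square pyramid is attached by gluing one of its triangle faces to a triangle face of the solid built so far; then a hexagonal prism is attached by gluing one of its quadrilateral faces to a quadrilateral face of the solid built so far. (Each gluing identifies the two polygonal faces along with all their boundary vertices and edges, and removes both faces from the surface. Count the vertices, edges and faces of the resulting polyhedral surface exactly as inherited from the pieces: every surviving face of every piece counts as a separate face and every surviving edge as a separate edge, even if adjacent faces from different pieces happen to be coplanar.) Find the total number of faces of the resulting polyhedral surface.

37

A 14-gonal bipyramid: V=16, E=42, F=28.
Attach a square pyramid (V=5, E=8, F=5) along a 3-gon: merge 3 vertices and 3 edges, delete both glued faces → V=18, E=47, F=31.
Attach a hexagonal prism (V=12, E=18, F=8) along a 4-gon: merge 4 vertices and 4 edges, delete both glued faces → V=26, E=61, F=37.
Check: V − E + F = 26 − 61 + 37 = 2.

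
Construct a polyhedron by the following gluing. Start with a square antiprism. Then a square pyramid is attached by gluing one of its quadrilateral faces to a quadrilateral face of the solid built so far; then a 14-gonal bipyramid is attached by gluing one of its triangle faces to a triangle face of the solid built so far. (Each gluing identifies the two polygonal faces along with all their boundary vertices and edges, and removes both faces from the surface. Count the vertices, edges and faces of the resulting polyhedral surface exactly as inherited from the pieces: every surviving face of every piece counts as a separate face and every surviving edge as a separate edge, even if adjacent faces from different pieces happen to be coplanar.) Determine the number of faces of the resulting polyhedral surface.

A square antiprism: V=8, E=16, F=10.
Attach a square pyramid (V=5, E=8, F=5) along a 4-gon: merge 4 vertices and 4 edges, delete both glued faces → V=9, E=20, F=13.
Attach a 14-gonal bipyramid (V=16, E=42, F=28) along a 3-gon: merge 3 vertices and 3 edges, delete both glued faces → V=22, E=59, F=39.
Check: V − E + F = 22 − 59 + 39 = 2.

39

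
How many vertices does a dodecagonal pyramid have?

A pyramid on an n-gon base has one n-gon and n triangles: V = 12 + 1 = 13, E = 2·12 = 24, F = 12 + 1 = 13.

13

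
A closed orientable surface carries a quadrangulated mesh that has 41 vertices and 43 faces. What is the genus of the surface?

Every face is a square, so 2E = 4·43 = 172, giving E = 86.
χ = V − E + F = 41 − 86 + 43 = -2.
For a closed orientable surface χ = 2 − 2g, so g = (2 − (-2))/2 = 2.

2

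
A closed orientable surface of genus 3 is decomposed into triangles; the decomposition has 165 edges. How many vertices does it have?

51

χ = 2 − 2·3 = -4, and every face is a triangle so 3F = 2E.
F = 2E/3 = 110. Then V = -4 + E − F = -4 + 165 − 110 = 51.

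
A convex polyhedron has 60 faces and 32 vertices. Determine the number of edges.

Here V − E + F = 2.
E = V + F − (2) = 32 + 60 − (2) = 90.

90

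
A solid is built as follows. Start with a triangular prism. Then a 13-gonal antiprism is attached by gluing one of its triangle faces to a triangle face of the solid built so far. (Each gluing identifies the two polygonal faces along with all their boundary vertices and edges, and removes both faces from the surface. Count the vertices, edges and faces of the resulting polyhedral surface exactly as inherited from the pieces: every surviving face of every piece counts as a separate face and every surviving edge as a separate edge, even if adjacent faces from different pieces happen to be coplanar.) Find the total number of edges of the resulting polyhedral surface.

58

A triangular prism: V=6, E=9, F=5.
Attach a 13-gonal antiprism (V=26, E=52, F=28) along a 3-gon: merge 3 vertices and 3 edges, delete both glued faces → V=29, E=58, F=31.
Check: V − E + F = 29 − 58 + 31 = 2.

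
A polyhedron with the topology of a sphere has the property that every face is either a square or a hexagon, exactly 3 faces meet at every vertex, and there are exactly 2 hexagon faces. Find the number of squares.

6

Let x be the number of squares; then F = 2 + x.
Edge–face incidences: 2E = 6·2 + 4·x = 12 + 4x.
Every vertex has degree 3, so 3V = 2E.
Euler: V − E + F = 2 ⇒ (2E)/3 − E + (2 + x) = 2.
Multiply by 6: 2·(2E) − 3·(2E) + 6·(2 + x) = 12, i.e. 12 + 6x − (12 + 4x) = 12.
Collecting terms: 2x = 12, so x = 6.
Then 2E = 12 + 4·6 = 36, so E = 18, V = 2E/3 = 12, F = 2 + 6 = 8.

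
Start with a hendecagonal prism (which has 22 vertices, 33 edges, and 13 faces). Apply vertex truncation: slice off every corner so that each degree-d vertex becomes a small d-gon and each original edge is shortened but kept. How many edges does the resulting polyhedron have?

Truncation replaces each original edge-end by a new vertex, so V′ = 2E = 66.
Each original edge survives, and each old vertex of degree d contributes d new edges; summing degrees gives Σd = 2E, so E′ = E + 2E = 3E = 99.
Each original face survives and each original vertex becomes one new face: F′ = F + V = 35.

99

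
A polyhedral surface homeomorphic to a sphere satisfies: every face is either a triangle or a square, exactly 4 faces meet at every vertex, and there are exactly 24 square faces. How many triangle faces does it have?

Let x be the number of triangles; then F = 24 + x.
Edge–face incidences: 2E = 4·24 + 3·x = 96 + 3x.
Every vertex has degree 4, so 4V = 2E.
Euler: V − E + F = 2 ⇒ (2E)/4 − E + (24 + x) = 2.
Multiply by 8: 2·(2E) − 4·(2E) + 8·(24 + x) = 16, i.e. 192 + 8x − 2·(96 + 3x) = 16.
Collecting terms: 2x = 16, so x = 8.
Then 2E = 96 + 3·8 = 120, so E = 60, V = 2E/4 = 30, F = 24 + 8 = 32.

8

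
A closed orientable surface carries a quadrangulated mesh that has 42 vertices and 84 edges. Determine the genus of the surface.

Every face is a square and each edge borders two faces, so 4F = 2·84, giving F = 42.
χ = V − E + F = 42 − 84 + 42 = 0.
For a closed orientable surface χ = 2 − 2g, so g = (2 − (0))/2 = 1.

1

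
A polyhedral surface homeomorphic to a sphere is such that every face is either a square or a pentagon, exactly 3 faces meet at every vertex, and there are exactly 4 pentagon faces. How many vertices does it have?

12

Let x be the number of squares; then F = 4 + x.
Edge–face incidences: 2E = 5·4 + 4·x = 20 + 4x.
Every vertex has degree 3, so 3V = 2E.
Euler: V − E + F = 2 ⇒ (2E)/3 − E + (4 + x) = 2.
Multiply by 6: 2·(2E) − 3·(2E) + 6·(4 + x) = 12, i.e. 24 + 6x − (20 + 4x) = 12.
Collecting terms: 2x + 4 = 12, so 2x = 8, so x = 4.
Then 2E = 20 + 4·4 = 36, so E = 18, V = 2E/3 = 12, F = 4 + 4 = 8.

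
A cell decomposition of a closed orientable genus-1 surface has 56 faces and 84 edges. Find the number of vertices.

For a closed orientable surface of genus 1, χ = 2 − 2·1 = 0.
V = 0 + E − F = 0 + 84 − 56 = 28.

28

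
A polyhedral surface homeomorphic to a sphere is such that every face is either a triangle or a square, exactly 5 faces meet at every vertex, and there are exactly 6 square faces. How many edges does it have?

Let x be the number of triangles; then F = 6 + x.
Edge–face incidences: 2E = 4·6 + 3·x = 24 + 3x.
Every vertex has degree 5, so 5V = 2E.
Euler: V − E + F = 2 ⇒ (2E)/5 − E + (6 + x) = 2.
Multiply by 10: 2·(2E) − 5·(2E) + 10·(6 + x) = 20, i.e. 60 + 10x − 3·(24 + 3x) = 20.
Collecting terms: x − 12 = 20, so x = 32.
Then 2E = 24 + 3·32 = 120, so E = 60, V = 2E/5 = 24, F = 6 + 32 = 38.

60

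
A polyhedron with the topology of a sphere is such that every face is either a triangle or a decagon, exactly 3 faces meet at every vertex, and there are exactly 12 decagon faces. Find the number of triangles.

20

Let x be the number of triangles; then F = 12 + x.
Edge–face incidences: 2E = 10·12 + 3·x = 120 + 3x.
Every vertex has degree 3, so 3V = 2E.
Euler: V − E + F = 2 ⇒ (2E)/3 − E + (12 + x) = 2.
Multiply by 6: 2·(2E) − 3·(2E) + 6·(12 + x) = 12, i.e. 72 + 6x − (120 + 3x) = 12.
Collecting terms: 3x − 48 = 12, so 3x = 60, so x = 20.
Then 2E = 120 + 3·20 = 180, so E = 90, V = 2E/3 = 60, F = 12 + 20 = 32.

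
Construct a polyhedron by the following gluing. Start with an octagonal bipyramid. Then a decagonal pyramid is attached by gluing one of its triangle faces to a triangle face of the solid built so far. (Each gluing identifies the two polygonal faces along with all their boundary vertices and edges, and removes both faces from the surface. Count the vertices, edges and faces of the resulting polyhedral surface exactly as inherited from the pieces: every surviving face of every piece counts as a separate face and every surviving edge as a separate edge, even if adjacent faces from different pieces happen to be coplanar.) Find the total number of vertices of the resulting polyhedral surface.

18

An octagonal bipyramid: V=10, E=24, F=16.
Attach a decagonal pyramid (V=11, E=20, F=11) along a 3-gon: merge 3 vertices and 3 edges, delete both glued faces → V=18, E=41, F=25.
Check: V − E + F = 18 − 41 + 25 = 2.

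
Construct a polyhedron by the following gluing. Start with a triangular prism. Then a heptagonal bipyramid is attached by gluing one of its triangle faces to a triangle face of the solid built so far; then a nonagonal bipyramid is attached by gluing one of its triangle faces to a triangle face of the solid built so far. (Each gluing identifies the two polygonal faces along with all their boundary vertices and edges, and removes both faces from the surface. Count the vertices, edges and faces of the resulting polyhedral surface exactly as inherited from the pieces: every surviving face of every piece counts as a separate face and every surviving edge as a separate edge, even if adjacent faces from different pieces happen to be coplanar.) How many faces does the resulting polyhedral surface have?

33

A triangular prism: V=6, E=9, F=5.
Attach a heptagonal bipyramid (V=9, E=21, F=14) along a 3-gon: merge 3 vertices and 3 edges, delete both glued faces → V=12, E=27, F=17.
Attach a nonagonal bipyramid (V=11, E=27, F=18) along a 3-gon: merge 3 vertices and 3 edges, delete both glued faces → V=20, E=51, F=33.
Check: V − E + F = 20 − 51 + 33 = 2.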